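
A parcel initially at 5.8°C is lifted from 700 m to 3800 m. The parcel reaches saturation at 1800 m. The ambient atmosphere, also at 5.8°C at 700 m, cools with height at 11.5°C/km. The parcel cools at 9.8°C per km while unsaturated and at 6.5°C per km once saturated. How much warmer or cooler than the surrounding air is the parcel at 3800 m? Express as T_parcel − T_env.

+11.87°C (parcel warmer than environment)

Parcel:
  Dry to 1800 m: -9.8 × 1.1 km = -10.78°C, so T = -4.98°C.
  Saturated to 3800 m: -6.5 × 2 km = -13°C, so T = -17.98°C.
Environment:
  Environment to 3800 m: -11.5 × 3.1 km = -35.65°C, so T = -29.85°C.
T_parcel − T_env = -17.98 − (-29.85) = +11.87°C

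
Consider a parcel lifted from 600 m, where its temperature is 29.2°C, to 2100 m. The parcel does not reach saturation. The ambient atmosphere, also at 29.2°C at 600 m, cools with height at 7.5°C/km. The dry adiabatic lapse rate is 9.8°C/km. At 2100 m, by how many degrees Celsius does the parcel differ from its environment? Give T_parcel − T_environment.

Parcel:
  Dry to 2100 m: -9.8 × 1.5 km = -14.7°C, so T = 14.5°C.
Environment:
  Environment to 2100 m: -7.5 × 1.5 km = -11.25°C, so T = 17.95°C.
T_parcel − T_env = 14.5 − 17.95 = -3.45°C

-3.45°C (parcel cooler than environment)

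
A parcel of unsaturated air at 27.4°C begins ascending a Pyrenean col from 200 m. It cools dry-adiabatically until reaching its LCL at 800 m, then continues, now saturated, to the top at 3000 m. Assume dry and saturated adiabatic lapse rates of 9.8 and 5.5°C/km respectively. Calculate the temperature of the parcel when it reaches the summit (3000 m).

Dry to 800 m: -9.8 × 0.6 km = -5.88°C, so T = 21.52°C.
Saturated to 3000 m: -5.5 × 2.2 km = -12.1°C, so T = 9.42°C.

9.42°C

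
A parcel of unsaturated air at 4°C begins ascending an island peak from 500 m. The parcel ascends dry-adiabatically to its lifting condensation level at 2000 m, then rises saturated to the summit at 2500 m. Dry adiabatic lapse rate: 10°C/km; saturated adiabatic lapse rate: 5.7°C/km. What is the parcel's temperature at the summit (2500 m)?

Dry to 2000 m: -10 × 1.5 km = -15°C, so T = -11°C.
Saturated to 2500 m: -5.7 × 0.5 km = -2.85°C, so T = -13.85°C.

-13.85°C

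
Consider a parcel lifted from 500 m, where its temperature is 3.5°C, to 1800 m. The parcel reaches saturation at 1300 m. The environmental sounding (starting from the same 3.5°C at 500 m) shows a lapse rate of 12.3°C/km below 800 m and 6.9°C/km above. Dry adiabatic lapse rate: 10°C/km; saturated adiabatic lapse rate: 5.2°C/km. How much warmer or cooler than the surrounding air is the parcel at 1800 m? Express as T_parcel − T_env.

-0.01°C (parcel cooler than environment)

Parcel:
  From 500 m to 1300 m (dry): cools by 10 × 0.8 = 8°C, giving -4.5°C.
  From 1300 m to 1800 m (saturated): cools by 5.2 × 0.5 = 2.6°C, giving -7.1°C.
Environment:
  From 500 m to 800 m (environment, lower layer): cools by 12.3 × 0.3 = 3.69°C, giving -0.19°C.
  From 800 m to 1800 m (environment, upper layer): cools by 6.9 × 1 = 6.9°C, giving -7.09°C.
T_parcel − T_env = -7.1 − (-7.09) = -0.01°C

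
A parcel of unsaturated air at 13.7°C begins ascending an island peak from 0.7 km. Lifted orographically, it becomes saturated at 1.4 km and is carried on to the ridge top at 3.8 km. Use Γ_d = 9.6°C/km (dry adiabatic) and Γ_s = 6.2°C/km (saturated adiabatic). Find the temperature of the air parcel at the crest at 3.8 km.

Dry to 1400 m: -9.6 × 0.7 km = -6.72°C, so T = 6.98°C.
Saturated to 3800 m: -6.2 × 2.4 km = -14.88°C, so T = -7.9°C.

-7.9°C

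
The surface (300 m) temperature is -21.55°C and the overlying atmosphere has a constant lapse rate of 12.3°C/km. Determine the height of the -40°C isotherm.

Height above start = (-21.55 − (-40)) / 12.3 = 1.5 km
Altitude = 300 m + 1500 m = 1800 m

1800 m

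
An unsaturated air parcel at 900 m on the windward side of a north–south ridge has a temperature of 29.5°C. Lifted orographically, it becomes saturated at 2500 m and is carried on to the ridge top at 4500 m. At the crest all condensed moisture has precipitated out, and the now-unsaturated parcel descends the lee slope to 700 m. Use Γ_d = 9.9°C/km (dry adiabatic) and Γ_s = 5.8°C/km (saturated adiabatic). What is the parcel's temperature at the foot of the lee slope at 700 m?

Dry to 2500 m: -9.9 × 1.6 km = -15.84°C, so T = 13.66°C.
Saturated to 4500 m: -5.8 × 2 km = -11.6°C, so T = 2.06°C.
Dry descent to 700 m: +9.9 × 3.8 km = +37.62°C, so T = 39.68°C.

39.68°C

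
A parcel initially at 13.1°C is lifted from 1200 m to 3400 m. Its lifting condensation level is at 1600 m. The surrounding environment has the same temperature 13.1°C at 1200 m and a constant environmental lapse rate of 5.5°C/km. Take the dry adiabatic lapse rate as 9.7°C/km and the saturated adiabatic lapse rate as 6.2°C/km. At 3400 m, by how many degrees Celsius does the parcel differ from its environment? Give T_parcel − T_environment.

Parcel:
  1200–1600 m, dry: Δz = 0.4 km ⇒ ΔT = -3.88°C; T = 9.22°C
  1600–3400 m, saturated: Δz = 1.8 km ⇒ ΔT = -11.16°C; T = -1.94°C
Environment:
  1200–3400 m, environment: Δz = 2.2 km ⇒ ΔT = -12.1°C; T = 1°C
T_parcel − T_env = -1.94 − 1 = -2.94°C

-2.94°C (parcel cooler than environment)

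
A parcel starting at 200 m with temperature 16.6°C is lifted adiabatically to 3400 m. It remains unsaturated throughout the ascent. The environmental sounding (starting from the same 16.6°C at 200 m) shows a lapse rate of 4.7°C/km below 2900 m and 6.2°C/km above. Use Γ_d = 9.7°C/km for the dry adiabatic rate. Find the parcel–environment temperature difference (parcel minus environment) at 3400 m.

-15.25°C (parcel cooler than environment)

Parcel:
  200–3400 m, dry: Δz = 3.2 km ⇒ ΔT = -31.04°C; T = -14.44°C
Environment:
  200–2900 m, environment, lower layer: Δz = 2.7 km ⇒ ΔT = -12.69°C; T = 3.91°C
  2900–3400 m, environment, upper layer: Δz = 0.5 km ⇒ ΔT = -3.1°C; T = 0.81°C
T_parcel − T_env = -14.44 − 0.81 = -15.25°C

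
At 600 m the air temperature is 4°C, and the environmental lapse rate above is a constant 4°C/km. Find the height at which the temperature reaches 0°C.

1600 m

Height above start = (4 − 0) / 4 = 1 km
Altitude = 600 m + 1000 m = 1600 m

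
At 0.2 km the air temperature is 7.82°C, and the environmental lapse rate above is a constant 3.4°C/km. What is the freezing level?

2.5 km

Height above start = (7.82 − 0) / 3.4 = 2.3 km
Altitude = 200 m + 2300 m = 2500 m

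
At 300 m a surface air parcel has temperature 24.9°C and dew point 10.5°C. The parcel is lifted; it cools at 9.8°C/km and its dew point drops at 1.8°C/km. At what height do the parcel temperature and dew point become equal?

T and T_d converge at 9.8 − 1.8 = 8°C per km
Height above start = (24.9 − 10.5) / 8 = 1.8 km
LCL altitude = 300 m + 1800 m = 2100 m

2100 m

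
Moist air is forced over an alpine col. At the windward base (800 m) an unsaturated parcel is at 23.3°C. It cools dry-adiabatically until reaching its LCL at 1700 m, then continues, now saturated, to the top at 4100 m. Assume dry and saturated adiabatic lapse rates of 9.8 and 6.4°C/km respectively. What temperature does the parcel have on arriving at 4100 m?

800–1700 m, dry: Δz = 0.9 km ⇒ ΔT = -8.82°C; T = 14.48°C
1700–4100 m, saturated: Δz = 2.4 km ⇒ ΔT = -15.36°C; T = -0.88°C

-0.88°C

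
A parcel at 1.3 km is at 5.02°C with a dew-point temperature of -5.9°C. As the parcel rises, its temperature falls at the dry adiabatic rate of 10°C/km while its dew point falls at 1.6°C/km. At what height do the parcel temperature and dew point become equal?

2.6 km

T and T_d converge at 10 − 1.6 = 8.4°C per km
Height above start = (5.02 − (-5.9)) / 8.4 = 1.3 km
LCL altitude = 1300 m + 1300 m = 2600 m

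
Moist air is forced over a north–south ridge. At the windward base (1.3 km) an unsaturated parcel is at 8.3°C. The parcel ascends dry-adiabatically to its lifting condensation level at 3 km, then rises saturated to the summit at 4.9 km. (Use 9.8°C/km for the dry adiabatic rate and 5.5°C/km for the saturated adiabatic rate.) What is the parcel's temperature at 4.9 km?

From 1300 m to 3000 m (dry): cools by 9.8 × 1.7 = 16.66°C, giving -8.36°C.
From 3000 m to 4900 m (saturated): cools by 5.5 × 1.9 = 10.45°C, giving -18.81°C.

-18.81°C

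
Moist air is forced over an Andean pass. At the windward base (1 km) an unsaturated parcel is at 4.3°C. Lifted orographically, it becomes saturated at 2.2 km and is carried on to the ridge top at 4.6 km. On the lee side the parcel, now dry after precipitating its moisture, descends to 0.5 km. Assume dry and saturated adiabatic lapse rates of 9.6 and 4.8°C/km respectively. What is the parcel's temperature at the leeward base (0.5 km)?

20.62°C

From 1000 m to 2200 m (dry): cools by 9.6 × 1.2 = 11.52°C, giving -7.22°C.
From 2200 m to 4600 m (saturated): cools by 4.8 × 2.4 = 11.52°C, giving -18.74°C.
From 4600 m to 500 m (dry descent): warms by 9.6 × 4.1 = 39.36°C, giving 20.62°C.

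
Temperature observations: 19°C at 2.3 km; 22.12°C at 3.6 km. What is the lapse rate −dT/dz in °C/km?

-2.4°C/km

Γ = −ΔT/Δz = (19 − 22.12) / (3600 − 2300) m
  = -3.12°C / 1.3 km = -2.4°C/km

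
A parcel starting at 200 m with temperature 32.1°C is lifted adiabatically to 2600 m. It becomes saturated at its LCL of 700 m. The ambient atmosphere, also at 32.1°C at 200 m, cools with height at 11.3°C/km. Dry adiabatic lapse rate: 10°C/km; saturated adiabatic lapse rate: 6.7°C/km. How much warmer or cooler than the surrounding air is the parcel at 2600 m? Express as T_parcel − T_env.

+9.39°C (parcel warmer than environment)

Parcel:
  Dry to 700 m: -10 × 0.5 km = -5°C, so T = 27.1°C.
  Saturated to 2600 m: -6.7 × 1.9 km = -12.73°C, so T = 14.37°C.
Environment:
  Environment to 2600 m: -11.3 × 2.4 km = -27.12°C, so T = 4.98°C.
T_parcel − T_env = 14.37 − 4.98 = +9.39°C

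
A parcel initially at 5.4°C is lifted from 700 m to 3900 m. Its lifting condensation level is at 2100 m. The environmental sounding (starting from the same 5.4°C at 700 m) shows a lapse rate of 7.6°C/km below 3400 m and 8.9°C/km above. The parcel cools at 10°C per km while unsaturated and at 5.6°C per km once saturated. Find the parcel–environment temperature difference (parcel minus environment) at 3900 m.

Parcel:
  700–2100 m, dry: Δz = 1.4 km ⇒ ΔT = -14°C; T = -8.6°C
  2100–3900 m, saturated: Δz = 1.8 km ⇒ ΔT = -10.08°C; T = -18.68°C
Environment:
  700–3400 m, environment, lower layer: Δz = 2.7 km ⇒ ΔT = -20.52°C; T = -15.12°C
  3400–3900 m, environment, upper layer: Δz = 0.5 km ⇒ ΔT = -4.45°C; T = -19.57°C
T_parcel − T_env = -18.68 − (-19.57) = +0.89°C

+0.89°C (parcel warmer than environment)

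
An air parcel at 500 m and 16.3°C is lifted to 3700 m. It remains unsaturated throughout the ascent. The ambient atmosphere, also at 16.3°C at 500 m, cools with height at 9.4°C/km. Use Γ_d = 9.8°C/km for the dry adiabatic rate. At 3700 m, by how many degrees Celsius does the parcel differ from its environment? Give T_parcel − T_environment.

Parcel:
  500–3700 m, dry: Δz = 3.2 km ⇒ ΔT = -31.36°C; T = -15.06°C
Environment:
  500–3700 m, environment: Δz = 3.2 km ⇒ ΔT = -30.08°C; T = -13.78°C
T_parcel − T_env = -15.06 − (-13.78) = -1.28°C

-1.28°C (parcel cooler than environment)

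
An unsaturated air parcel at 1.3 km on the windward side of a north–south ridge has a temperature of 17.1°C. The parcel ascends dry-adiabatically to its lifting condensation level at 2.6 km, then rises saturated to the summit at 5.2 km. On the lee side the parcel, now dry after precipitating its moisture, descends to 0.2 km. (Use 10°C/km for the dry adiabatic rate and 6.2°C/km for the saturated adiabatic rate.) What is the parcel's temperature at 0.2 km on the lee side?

1300–2600 m, dry: Δz = 1.3 km ⇒ ΔT = -13°C; T = 4.1°C
2600–5200 m, saturated: Δz = 2.6 km ⇒ ΔT = -16.12°C; T = -12.02°C
5200–200 m, dry descent: Δz = 5 km ⇒ ΔT = +50°C; T = 37.98°C

37.98°C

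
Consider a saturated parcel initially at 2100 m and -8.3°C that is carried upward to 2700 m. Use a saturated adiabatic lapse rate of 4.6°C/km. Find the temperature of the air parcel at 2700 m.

-11.06°C

Saturated adiabatic to 2700 m: -4.6 × 0.6 km = -2.76°C, so T = -11.06°C.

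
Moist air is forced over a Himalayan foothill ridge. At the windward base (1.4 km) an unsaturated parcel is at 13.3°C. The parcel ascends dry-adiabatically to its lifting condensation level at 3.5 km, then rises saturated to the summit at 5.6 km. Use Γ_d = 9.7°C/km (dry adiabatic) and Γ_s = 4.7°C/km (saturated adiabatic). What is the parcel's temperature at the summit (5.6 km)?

-16.94°C

1400 → 3500 m (dry, 9.7°C/km): ΔT = -9.7 × 2.1 = -20.37°C → T = -7.07°C
3500 → 5600 m (saturated, 4.7°C/km): ΔT = -4.7 × 2.1 = -9.87°C → T = -16.94°C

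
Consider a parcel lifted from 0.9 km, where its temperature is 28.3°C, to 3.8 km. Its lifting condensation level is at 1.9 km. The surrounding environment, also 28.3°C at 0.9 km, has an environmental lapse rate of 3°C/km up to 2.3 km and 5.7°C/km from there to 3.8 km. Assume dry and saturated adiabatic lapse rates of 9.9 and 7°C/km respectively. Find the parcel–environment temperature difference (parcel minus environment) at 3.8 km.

Parcel:
  900–1900 m, dry: Δz = 1 km ⇒ ΔT = -9.9°C; T = 18.4°C
  1900–3800 m, saturated: Δz = 1.9 km ⇒ ΔT = -13.3°C; T = 5.1°C
Environment:
  900–2300 m, environment, lower layer: Δz = 1.4 km ⇒ ΔT = -4.2°C; T = 24.1°C
  2300–3800 m, environment, upper layer: Δz = 1.5 km ⇒ ΔT = -8.55°C; T = 15.55°C
T_parcel − T_env = 5.1 − 15.55 = -10.45°C

-10.45°C (parcel cooler than environment)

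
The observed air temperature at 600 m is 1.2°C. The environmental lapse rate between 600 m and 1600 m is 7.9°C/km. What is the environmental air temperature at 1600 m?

-6.7°C

600 → 1600 m (environmental, 7.9°C/km): ΔT = -7.9 × 1 = -7.9°C → T = -6.7°C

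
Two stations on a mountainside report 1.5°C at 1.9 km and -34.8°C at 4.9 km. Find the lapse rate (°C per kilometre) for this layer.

12.1°C/km

Γ = −ΔT/Δz = (1.5 − (-34.8)) / (4900 − 1900) m
  = 36.3°C / 3 km = 12.1°C/km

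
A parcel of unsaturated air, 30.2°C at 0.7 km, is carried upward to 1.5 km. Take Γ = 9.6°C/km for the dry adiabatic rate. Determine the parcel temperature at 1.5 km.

22.52°C

From 700 m to 1500 m (dry adiabatic): cools by 9.6 × 0.8 = 7.68°C, giving 22.52°C.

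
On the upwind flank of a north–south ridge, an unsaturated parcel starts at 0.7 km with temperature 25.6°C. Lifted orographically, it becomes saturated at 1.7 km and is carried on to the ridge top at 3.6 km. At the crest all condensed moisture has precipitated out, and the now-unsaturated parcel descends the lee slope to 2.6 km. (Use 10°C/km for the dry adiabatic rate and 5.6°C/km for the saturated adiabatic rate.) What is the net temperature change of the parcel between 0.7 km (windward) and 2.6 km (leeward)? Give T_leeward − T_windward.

700 → 1700 m (dry, 10°C/km): ΔT = -10 × 1 = -10°C → T = 15.6°C
1700 → 3600 m (saturated, 5.6°C/km): ΔT = -5.6 × 1.9 = -10.64°C → T = 4.96°C
3600 → 2600 m (dry descent, 10°C/km): ΔT = +10 × 1 = +10°C → T = 14.96°C
Net change vs windward start: 14.96 − 25.6 = -10.64°C

-10.64°C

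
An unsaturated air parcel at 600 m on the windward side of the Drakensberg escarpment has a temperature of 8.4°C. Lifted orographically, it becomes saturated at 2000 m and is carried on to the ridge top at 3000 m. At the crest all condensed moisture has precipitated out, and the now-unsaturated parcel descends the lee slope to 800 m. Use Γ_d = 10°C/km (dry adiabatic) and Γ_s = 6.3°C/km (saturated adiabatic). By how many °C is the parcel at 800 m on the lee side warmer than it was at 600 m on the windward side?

+1.7°C

From 600 m to 2000 m (dry): cools by 10 × 1.4 = 14°C, giving -5.6°C.
From 2000 m to 3000 m (saturated): cools by 6.3 × 1 = 6.3°C, giving -11.9°C.
From 3000 m to 800 m (dry descent): warms by 10 × 2.2 = 22°C, giving 10.1°C.
Net change vs windward start: 10.1 − 8.4 = +1.7°C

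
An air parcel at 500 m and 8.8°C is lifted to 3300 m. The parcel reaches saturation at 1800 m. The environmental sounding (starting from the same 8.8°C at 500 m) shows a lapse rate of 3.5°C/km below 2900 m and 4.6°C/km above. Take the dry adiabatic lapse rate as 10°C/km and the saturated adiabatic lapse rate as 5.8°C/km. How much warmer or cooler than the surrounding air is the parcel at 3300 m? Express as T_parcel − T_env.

Parcel:
  Dry to 1800 m: -10 × 1.3 km = -13°C, so T = -4.2°C.
  Saturated to 3300 m: -5.8 × 1.5 km = -8.7°C, so T = -12.9°C.
Environment:
  Environment, lower layer to 2900 m: -3.5 × 2.4 km = -8.4°C, so T = 0.4°C.
  Environment, upper layer to 3300 m: -4.6 × 0.4 km = -1.84°C, so T = -1.44°C.
T_parcel − T_env = -12.9 − (-1.44) = -11.46°C

-11.46°C (parcel cooler than environment)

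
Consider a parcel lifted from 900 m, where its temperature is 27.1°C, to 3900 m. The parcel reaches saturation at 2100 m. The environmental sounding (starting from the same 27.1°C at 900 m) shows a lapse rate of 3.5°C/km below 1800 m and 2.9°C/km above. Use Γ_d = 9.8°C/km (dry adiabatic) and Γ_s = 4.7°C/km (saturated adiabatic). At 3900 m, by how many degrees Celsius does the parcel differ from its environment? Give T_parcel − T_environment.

Parcel:
  Dry to 2100 m: -9.8 × 1.2 km = -11.76°C, so T = 15.34°C.
  Saturated to 3900 m: -4.7 × 1.8 km = -8.46°C, so T = 6.88°C.
Environment:
  Environment, lower layer to 1800 m: -3.5 × 0.9 km = -3.15°C, so T = 23.95°C.
  Environment, upper layer to 3900 m: -2.9 × 2.1 km = -6.09°C, so T = 17.86°C.
T_parcel − T_env = 6.88 − 17.86 = -10.98°C

-10.98°C (parcel cooler than environment)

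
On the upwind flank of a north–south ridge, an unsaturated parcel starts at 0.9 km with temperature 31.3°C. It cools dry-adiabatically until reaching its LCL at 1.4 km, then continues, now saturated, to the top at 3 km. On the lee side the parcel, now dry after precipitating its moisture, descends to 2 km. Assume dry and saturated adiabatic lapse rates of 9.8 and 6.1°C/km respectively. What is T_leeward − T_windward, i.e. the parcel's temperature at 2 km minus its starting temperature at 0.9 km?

From 900 m to 1400 m (dry): cools by 9.8 × 0.5 = 4.9°C, giving 26.4°C.
From 1400 m to 3000 m (saturated): cools by 6.1 × 1.6 = 9.76°C, giving 16.64°C.
From 3000 m to 2000 m (dry descent): warms by 9.8 × 1 = 9.8°C, giving 26.44°C.
Net change vs windward start: 26.44 − 31.3 = -4.86°C

-4.86°C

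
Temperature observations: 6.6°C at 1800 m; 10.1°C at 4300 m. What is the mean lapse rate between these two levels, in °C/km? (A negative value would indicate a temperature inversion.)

Γ = −ΔT/Δz = (6.6 − 10.1) / (4300 − 1800) m
  = -3.5°C / 2.5 km = -1.4°C/km

-1.4°C/km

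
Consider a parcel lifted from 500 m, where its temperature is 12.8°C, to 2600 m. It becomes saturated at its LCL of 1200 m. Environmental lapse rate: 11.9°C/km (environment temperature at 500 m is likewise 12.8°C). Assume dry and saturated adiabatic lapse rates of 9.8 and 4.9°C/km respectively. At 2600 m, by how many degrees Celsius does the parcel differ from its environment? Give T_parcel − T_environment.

+11.27°C (parcel warmer than environment)

Parcel:
  Dry to 1200 m: -9.8 × 0.7 km = -6.86°C, so T = 5.94°C.
  Saturated to 2600 m: -4.9 × 1.4 km = -6.86°C, so T = -0.92°C.
Environment:
  Environment to 2600 m: -11.9 × 2.1 km = -24.99°C, so T = -12.19°C.
T_parcel − T_env = -0.92 − (-12.19) = +11.27°C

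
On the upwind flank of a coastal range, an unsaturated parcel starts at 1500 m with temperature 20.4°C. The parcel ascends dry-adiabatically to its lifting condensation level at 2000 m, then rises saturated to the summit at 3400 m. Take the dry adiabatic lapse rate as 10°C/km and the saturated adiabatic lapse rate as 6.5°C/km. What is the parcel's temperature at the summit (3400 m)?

1500 → 2000 m (dry, 10°C/km): ΔT = -10 × 0.5 = -5°C → T = 15.4°C
2000 → 3400 m (saturated, 6.5°C/km): ΔT = -6.5 × 1.4 = -9.1°C → T = 6.3°C

6.3°C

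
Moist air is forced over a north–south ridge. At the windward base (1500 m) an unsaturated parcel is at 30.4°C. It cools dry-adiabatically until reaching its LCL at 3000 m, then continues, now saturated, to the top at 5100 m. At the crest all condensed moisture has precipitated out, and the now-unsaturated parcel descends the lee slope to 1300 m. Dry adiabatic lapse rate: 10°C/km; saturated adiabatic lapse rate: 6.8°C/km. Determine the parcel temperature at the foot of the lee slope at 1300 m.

Dry to 3000 m: -10 × 1.5 km = -15°C, so T = 15.4°C.
Saturated to 5100 m: -6.8 × 2.1 km = -14.28°C, so T = 1.12°C.
Dry descent to 1300 m: +10 × 3.8 km = +38°C, so T = 39.12°C.

39.12°C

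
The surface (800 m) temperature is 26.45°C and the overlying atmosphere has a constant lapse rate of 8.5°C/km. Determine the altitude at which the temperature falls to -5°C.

4500 m

Height above start = (26.45 − (-5)) / 8.5 = 3.7 km
Altitude = 800 m + 3700 m = 4500 m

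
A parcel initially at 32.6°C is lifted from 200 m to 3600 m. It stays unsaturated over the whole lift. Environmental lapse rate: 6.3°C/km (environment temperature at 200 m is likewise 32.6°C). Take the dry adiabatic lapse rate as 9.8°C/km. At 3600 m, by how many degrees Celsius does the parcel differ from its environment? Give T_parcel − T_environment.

-11.9°C (parcel cooler than environment)

Parcel:
  200–3600 m, dry: Δz = 3.4 km ⇒ ΔT = -33.32°C; T = -0.72°C
Environment:
  200–3600 m, environment: Δz = 3.4 km ⇒ ΔT = -21.42°C; T = 11.18°C
T_parcel − T_env = -0.72 − 11.18 = -11.9°C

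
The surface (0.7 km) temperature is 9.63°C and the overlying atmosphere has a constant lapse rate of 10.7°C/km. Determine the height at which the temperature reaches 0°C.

Height above start = (9.63 − 0) / 10.7 = 0.9 km
Altitude = 700 m + 900 m = 1600 m

1.6 km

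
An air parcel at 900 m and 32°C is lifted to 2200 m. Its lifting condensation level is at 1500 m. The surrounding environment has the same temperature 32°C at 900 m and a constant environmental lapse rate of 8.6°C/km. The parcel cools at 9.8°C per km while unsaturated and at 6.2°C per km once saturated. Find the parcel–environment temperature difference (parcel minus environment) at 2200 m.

+0.96°C (parcel warmer than environment)

Parcel:
  900 → 1500 m (dry, 9.8°C/km): ΔT = -9.8 × 0.6 = -5.88°C → T = 26.12°C
  1500 → 2200 m (saturated, 6.2°C/km): ΔT = -6.2 × 0.7 = -4.34°C → T = 21.78°C
Environment:
  900 → 2200 m (environment, 8.6°C/km): ΔT = -8.6 × 1.3 = -11.18°C → T = 20.82°C
T_parcel − T_env = 21.78 − 20.82 = +0.96°C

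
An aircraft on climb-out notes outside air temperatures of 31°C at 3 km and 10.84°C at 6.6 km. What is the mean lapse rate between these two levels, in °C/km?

5.6°C/km

Γ = −ΔT/Δz = (31 − 10.84) / (6600 − 3000) m
  = 20.16°C / 3.6 km = 5.6°C/km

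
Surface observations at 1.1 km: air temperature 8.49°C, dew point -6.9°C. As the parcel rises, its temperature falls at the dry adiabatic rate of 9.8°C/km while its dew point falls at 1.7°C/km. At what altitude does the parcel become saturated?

3 km

T and T_d converge at 9.8 − 1.7 = 8.1°C per km
Height above start = (8.49 − (-6.9)) / 8.1 = 1.9 km
LCL altitude = 1100 m + 1900 m = 3000 m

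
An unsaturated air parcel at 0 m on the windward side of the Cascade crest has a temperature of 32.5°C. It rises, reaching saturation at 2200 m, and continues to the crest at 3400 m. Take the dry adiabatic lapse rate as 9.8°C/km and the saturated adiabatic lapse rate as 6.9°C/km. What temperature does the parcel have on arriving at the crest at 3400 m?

0–2200 m, dry: Δz = 2.2 km ⇒ ΔT = -21.56°C; T = 10.94°C
2200–3400 m, saturated: Δz = 1.2 km ⇒ ΔT = -8.28°C; T = 2.66°C

2.66°C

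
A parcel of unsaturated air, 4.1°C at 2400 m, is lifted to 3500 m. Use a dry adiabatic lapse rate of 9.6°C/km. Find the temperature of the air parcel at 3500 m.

2400 → 3500 m (dry adiabatic, 9.6°C/km): ΔT = -9.6 × 1.1 = -10.56°C → T = -6.46°C

-6.46°C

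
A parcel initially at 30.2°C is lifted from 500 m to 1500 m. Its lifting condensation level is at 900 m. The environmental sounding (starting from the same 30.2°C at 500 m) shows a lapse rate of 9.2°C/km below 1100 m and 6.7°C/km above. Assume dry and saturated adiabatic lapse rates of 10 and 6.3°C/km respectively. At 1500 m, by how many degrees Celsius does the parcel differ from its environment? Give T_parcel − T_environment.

+0.42°C (parcel warmer than environment)

Parcel:
  From 500 m to 900 m (dry): cools by 10 × 0.4 = 4°C, giving 26.2°C.
  From 900 m to 1500 m (saturated): cools by 6.3 × 0.6 = 3.78°C, giving 22.42°C.
Environment:
  From 500 m to 1100 m (environment, lower layer): cools by 9.2 × 0.6 = 5.52°C, giving 24.68°C.
  From 1100 m to 1500 m (environment, upper layer): cools by 6.7 × 0.4 = 2.68°C, giving 22°C.
T_parcel − T_env = 22.42 − 22 = +0.42°C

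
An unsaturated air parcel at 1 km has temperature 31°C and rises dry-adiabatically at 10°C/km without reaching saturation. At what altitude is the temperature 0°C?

4.1 km

Height above start = (31 − 0) / 10 = 3.1 km
Altitude = 1000 m + 3100 m = 4100 m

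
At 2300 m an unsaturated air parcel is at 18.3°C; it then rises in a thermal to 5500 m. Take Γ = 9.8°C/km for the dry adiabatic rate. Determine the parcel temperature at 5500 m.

-13.06°C

2300 → 5500 m (dry adiabatic, 9.8°C/km): ΔT = -9.8 × 3.2 = -31.36°C → T = -13.06°C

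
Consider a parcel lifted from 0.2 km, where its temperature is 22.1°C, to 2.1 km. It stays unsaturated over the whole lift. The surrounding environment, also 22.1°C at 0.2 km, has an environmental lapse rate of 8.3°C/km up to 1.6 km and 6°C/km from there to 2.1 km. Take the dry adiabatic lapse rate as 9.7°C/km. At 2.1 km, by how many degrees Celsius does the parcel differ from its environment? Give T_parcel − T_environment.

Parcel:
  Dry to 2100 m: -9.7 × 1.9 km = -18.43°C, so T = 3.67°C.
Environment:
  Environment, lower layer to 1600 m: -8.3 × 1.4 km = -11.62°C, so T = 10.48°C.
  Environment, upper layer to 2100 m: -6 × 0.5 km = -3°C, so T = 7.48°C.
T_parcel − T_env = 3.67 − 7.48 = -3.81°C

-3.81°C (parcel cooler than environment)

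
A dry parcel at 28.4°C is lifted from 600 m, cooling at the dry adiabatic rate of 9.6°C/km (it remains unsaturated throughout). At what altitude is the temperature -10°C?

4600 m

Height above start = (28.4 − (-10)) / 9.6 = 4 km
Altitude = 600 m + 4000 m = 4600 m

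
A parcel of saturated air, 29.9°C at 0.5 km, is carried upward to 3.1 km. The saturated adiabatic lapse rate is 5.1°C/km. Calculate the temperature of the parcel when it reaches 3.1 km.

16.64°C

500 → 3100 m (saturated adiabatic, 5.1°C/km): ΔT = -5.1 × 2.6 = -13.26°C → T = 16.64°C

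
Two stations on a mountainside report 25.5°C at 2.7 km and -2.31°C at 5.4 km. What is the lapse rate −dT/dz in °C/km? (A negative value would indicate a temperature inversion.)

Γ = −ΔT/Δz = (25.5 − (-2.31)) / (5400 − 2700) m
  = 27.81°C / 2.7 km = 10.3°C/km

10.3°C/km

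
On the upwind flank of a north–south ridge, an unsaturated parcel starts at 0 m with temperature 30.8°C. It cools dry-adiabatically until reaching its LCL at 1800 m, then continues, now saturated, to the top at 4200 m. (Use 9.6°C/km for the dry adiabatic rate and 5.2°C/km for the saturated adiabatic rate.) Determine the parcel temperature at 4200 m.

From 0 m to 1800 m (dry): cools by 9.6 × 1.8 = 17.28°C, giving 13.52°C.
From 1800 m to 4200 m (saturated): cools by 5.2 × 2.4 = 12.48°C, giving 1.04°C.

1.04°C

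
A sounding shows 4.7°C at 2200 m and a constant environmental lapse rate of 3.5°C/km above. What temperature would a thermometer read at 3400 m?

0.5°C

From 2200 m to 3400 m (environmental): cools by 3.5 × 1.2 = 4.2°C, giving 0.5°C.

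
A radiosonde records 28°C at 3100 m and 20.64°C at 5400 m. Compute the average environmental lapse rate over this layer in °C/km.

3.2°C/km

Γ = −ΔT/Δz = (28 − 20.64) / (5400 − 3100) m
  = 7.36°C / 2.3 km = 3.2°C/km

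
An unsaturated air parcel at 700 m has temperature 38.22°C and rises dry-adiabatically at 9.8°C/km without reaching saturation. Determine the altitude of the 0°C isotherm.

Height above start = (38.22 − 0) / 9.8 = 3.9 km
Altitude = 700 m + 3900 m = 4600 m

4600 m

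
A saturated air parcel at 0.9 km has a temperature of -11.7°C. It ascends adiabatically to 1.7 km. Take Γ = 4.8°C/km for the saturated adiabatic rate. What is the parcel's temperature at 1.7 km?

900 → 1700 m (saturated adiabatic, 4.8°C/km): ΔT = -4.8 × 0.8 = -3.84°C → T = -15.54°C

-15.54°C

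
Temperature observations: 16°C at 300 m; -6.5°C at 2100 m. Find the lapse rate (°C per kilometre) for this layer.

Γ = −ΔT/Δz = (16 − (-6.5)) / (2100 − 300) m
  = 22.5°C / 1.8 km = 12.5°C/km

12.5°C/km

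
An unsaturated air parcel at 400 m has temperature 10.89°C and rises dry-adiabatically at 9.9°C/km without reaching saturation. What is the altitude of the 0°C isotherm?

1500 m

Height above start = (10.89 − 0) / 9.9 = 1.1 km
Altitude = 400 m + 1100 m = 1500 m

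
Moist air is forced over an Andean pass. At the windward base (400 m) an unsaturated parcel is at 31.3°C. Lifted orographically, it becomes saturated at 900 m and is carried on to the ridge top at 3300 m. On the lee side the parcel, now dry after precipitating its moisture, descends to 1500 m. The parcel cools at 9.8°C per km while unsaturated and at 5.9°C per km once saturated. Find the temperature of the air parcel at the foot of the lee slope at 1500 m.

400–900 m, dry: Δz = 0.5 km ⇒ ΔT = -4.9°C; T = 26.4°C
900–3300 m, saturated: Δz = 2.4 km ⇒ ΔT = -14.16°C; T = 12.24°C
3300–1500 m, dry descent: Δz = 1.8 km ⇒ ΔT = +17.64°C; T = 29.88°C

29.88°C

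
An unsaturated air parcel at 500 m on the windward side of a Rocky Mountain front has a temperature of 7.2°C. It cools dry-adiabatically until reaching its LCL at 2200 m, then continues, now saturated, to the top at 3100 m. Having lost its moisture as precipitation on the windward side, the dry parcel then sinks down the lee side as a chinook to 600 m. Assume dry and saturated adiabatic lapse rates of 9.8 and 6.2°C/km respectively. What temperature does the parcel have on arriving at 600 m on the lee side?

9.46°C

From 500 m to 2200 m (dry): cools by 9.8 × 1.7 = 16.66°C, giving -9.46°C.
From 2200 m to 3100 m (saturated): cools by 6.2 × 0.9 = 5.58°C, giving -15.04°C.
From 3100 m to 600 m (dry descent): warms by 9.8 × 2.5 = 24.5°C, giving 9.46°C.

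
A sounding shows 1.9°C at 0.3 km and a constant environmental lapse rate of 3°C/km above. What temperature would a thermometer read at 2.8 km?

-5.6°C

From 300 m to 2800 m (environmental): cools by 3 × 2.5 = 7.5°C, giving -5.6°C.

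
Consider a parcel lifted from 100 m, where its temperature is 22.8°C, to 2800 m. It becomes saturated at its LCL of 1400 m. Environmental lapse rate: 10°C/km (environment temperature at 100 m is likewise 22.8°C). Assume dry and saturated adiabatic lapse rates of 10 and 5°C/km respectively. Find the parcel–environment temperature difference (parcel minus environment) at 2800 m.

+7°C (parcel warmer than environment)

Parcel:
  100–1400 m, dry: Δz = 1.3 km ⇒ ΔT = -13°C; T = 9.8°C
  1400–2800 m, saturated: Δz = 1.4 km ⇒ ΔT = -7°C; T = 2.8°C
Environment:
  100–2800 m, environment: Δz = 2.7 km ⇒ ΔT = -27°C; T = -4.2°C
T_parcel − T_env = 2.8 − (-4.2) = +7°C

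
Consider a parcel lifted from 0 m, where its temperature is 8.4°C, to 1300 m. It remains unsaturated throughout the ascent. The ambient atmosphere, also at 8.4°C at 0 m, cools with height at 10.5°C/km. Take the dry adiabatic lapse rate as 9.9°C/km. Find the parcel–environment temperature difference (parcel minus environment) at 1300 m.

Parcel:
  0–1300 m, dry: Δz = 1.3 km ⇒ ΔT = -12.87°C; T = -4.47°C
Environment:
  0–1300 m, environment: Δz = 1.3 km ⇒ ΔT = -13.65°C; T = -5.25°C
T_parcel − T_env = -4.47 − (-5.25) = +0.78°C

+0.78°C (parcel warmer than environment)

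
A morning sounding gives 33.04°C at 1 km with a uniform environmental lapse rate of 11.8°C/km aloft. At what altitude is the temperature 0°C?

Height above start = (33.04 − 0) / 11.8 = 2.8 km
Altitude = 1000 m + 2800 m = 3800 m

3.8 km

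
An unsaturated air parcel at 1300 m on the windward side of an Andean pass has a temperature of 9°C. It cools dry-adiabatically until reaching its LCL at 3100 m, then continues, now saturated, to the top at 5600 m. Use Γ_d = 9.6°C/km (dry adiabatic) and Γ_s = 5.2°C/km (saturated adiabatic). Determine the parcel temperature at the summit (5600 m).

1300 → 3100 m (dry, 9.6°C/km): ΔT = -9.6 × 1.8 = -17.28°C → T = -8.28°C
3100 → 5600 m (saturated, 5.2°C/km): ΔT = -5.2 × 2.5 = -13°C → T = -21.28°C

-21.28°C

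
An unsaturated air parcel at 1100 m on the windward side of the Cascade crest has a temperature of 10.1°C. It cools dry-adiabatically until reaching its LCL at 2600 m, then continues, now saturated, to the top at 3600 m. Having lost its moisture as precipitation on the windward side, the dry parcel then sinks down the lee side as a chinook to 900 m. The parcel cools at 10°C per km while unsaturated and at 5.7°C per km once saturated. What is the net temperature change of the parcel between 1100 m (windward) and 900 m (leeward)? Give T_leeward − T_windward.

1100 → 2600 m (dry, 10°C/km): ΔT = -10 × 1.5 = -15°C → T = -4.9°C
2600 → 3600 m (saturated, 5.7°C/km): ΔT = -5.7 × 1 = -5.7°C → T = -10.6°C
3600 → 900 m (dry descent, 10°C/km): ΔT = +10 × 2.7 = +27°C → T = 16.4°C
Net change vs windward start: 16.4 − 10.1 = +6.3°C

+6.3°C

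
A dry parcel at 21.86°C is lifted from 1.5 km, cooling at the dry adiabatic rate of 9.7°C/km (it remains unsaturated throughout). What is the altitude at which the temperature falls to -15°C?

5.3 km

Height above start = (21.86 − (-15)) / 9.7 = 3.8 km
Altitude = 1500 m + 3800 m = 5300 m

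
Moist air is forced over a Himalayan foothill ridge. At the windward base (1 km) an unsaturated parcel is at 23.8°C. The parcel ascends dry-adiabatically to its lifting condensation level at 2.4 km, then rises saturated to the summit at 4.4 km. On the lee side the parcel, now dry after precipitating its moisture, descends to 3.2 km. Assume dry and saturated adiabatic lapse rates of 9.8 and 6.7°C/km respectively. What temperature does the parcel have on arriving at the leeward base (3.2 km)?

1000 → 2400 m (dry, 9.8°C/km): ΔT = -9.8 × 1.4 = -13.72°C → T = 10.08°C
2400 → 4400 m (saturated, 6.7°C/km): ΔT = -6.7 × 2 = -13.4°C → T = -3.32°C
4400 → 3200 m (dry descent, 9.8°C/km): ΔT = +9.8 × 1.2 = +11.76°C → T = 8.44°C

8.44°C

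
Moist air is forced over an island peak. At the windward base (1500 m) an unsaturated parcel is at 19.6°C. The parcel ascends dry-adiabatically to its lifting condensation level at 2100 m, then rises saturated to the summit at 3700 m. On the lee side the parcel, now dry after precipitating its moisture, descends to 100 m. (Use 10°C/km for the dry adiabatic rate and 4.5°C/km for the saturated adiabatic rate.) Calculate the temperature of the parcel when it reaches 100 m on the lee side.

1500–2100 m, dry: Δz = 0.6 km ⇒ ΔT = -6°C; T = 13.6°C
2100–3700 m, saturated: Δz = 1.6 km ⇒ ΔT = -7.2°C; T = 6.4°C
3700–100 m, dry descent: Δz = 3.6 km ⇒ ΔT = +36°C; T = 42.4°C

42.4°C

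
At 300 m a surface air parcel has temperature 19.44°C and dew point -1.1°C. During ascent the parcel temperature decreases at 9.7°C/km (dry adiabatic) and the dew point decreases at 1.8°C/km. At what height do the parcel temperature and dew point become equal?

T and T_d converge at 9.7 − 1.8 = 7.9°C per km
Height above start = (19.44 − (-1.1)) / 7.9 = 2.6 km
LCL altitude = 300 m + 2600 m = 2900 m

2900 m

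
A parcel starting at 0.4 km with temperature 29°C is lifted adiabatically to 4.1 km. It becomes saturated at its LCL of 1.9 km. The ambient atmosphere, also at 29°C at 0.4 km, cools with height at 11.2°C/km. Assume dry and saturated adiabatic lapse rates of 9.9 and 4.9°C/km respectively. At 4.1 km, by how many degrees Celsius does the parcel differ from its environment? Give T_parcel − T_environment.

+15.81°C (parcel warmer than environment)

Parcel:
  400 → 1900 m (dry, 9.9°C/km): ΔT = -9.9 × 1.5 = -14.85°C → T = 14.15°C
  1900 → 4100 m (saturated, 4.9°C/km): ΔT = -4.9 × 2.2 = -10.78°C → T = 3.37°C
Environment:
  400 → 4100 m (environment, 11.2°C/km): ΔT = -11.2 × 3.7 = -41.44°C → T = -12.44°C
T_parcel − T_env = 3.37 − (-12.44) = +15.81°C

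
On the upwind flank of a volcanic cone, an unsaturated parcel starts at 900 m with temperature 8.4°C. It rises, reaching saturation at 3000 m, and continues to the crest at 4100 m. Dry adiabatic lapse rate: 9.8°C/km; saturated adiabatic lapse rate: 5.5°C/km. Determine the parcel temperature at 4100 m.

-18.23°C

900–3000 m, dry: Δz = 2.1 km ⇒ ΔT = -20.58°C; T = -12.18°C
3000–4100 m, saturated: Δz = 1.1 km ⇒ ΔT = -6.05°C; T = -18.23°C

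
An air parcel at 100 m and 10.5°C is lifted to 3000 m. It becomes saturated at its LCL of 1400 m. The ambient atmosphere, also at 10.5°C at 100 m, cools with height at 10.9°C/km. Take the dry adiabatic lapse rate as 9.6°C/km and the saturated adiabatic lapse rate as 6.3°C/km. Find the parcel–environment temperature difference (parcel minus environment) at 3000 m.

Parcel:
  From 100 m to 1400 m (dry): cools by 9.6 × 1.3 = 12.48°C, giving -1.98°C.
  From 1400 m to 3000 m (saturated): cools by 6.3 × 1.6 = 10.08°C, giving -12.06°C.
Environment:
  From 100 m to 3000 m (environment): cools by 10.9 × 2.9 = 31.61°C, giving -21.11°C.
T_parcel − T_env = -12.06 − (-21.11) = +9.05°C

+9.05°C (parcel warmer than environment)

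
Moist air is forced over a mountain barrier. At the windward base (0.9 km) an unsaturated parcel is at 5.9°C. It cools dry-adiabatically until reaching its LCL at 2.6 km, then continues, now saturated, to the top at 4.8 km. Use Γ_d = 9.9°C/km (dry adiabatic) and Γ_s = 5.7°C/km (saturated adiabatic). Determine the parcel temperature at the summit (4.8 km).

-23.47°C

Dry to 2600 m: -9.9 × 1.7 km = -16.83°C, so T = -10.93°C.
Saturated to 4800 m: -5.7 × 2.2 km = -12.54°C, so T = -23.47°C.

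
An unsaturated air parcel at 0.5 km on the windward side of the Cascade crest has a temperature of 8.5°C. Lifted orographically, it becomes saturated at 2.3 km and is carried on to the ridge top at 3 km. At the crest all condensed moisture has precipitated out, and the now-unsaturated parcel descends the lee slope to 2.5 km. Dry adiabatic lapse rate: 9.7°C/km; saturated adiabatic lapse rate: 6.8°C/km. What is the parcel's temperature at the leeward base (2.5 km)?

500–2300 m, dry: Δz = 1.8 km ⇒ ΔT = -17.46°C; T = -8.96°C
2300–3000 m, saturated: Δz = 0.7 km ⇒ ΔT = -4.76°C; T = -13.72°C
3000–2500 m, dry descent: Δz = 0.5 km ⇒ ΔT = +4.85°C; T = -8.87°C

-8.87°C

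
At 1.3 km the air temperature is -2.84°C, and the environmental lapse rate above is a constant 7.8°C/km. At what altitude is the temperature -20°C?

3.5 km

Height above start = (-2.84 − (-20)) / 7.8 = 2.2 km
Altitude = 1300 m + 2200 m = 3500 m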